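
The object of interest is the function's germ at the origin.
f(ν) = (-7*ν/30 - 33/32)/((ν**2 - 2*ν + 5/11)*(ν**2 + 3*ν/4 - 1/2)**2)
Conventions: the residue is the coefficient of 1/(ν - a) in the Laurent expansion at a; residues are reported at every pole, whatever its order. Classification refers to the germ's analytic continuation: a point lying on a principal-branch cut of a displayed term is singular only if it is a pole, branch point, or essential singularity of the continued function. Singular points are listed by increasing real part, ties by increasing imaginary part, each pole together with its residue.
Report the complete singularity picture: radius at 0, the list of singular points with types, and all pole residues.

Radius of convergence at 0: 1 - (1/11)*sqrt(66).
At -3/8 - (1/8)*sqrt(41): a pole of order 2; residue -605677721/91350750 + (154613412019/153560610750)*sqrt(41).
At 1 - (1/11)*sqrt(66): a pole of order 1; residue 605677721/91350750 + (903610213/1096209000)*sqrt(66).
At -3/8 + (1/8)*sqrt(41): a pole of order 2; residue -605677721/91350750 - (154613412019/153560610750)*sqrt(41).
At 1 + (1/11)*sqrt(66): a pole of order 1; residue 605677721/91350750 - (903610213/1096209000)*sqrt(66).

Denominator factor (ν**2 - 2*ν + 5/11): discriminant 24/11, real irrational roots 1 + (1/11)*sqrt(66) and 1 - (1/11)*sqrt(66); poles of order 1, moduli 1 + (1/11)*sqrt(66) and 1 - (1/11)*sqrt(66).
Denominator factor (ν**2 + 3*ν/4 - 1/2)^2: discriminant 41/16, real irrational roots -3/8 + (1/8)*sqrt(41) and -3/8 - (1/8)*sqrt(41); poles of order 2, moduli -3/8 + (1/8)*sqrt(41) and 3/8 + (1/8)*sqrt(41).
The radius of convergence is the smallest modulus among the singular points: 1 - (1/11)*sqrt(66).
The factor ν**2 + 3*ν/4 - 1/2 splits as (ν - a)(ν - a') with a = -3/8 - (1/8)*sqrt(41), a' = -3/8 + (1/8)*sqrt(41). At the order-2 pole a set g(ν) = (ν - a)^2*f(ν) = [(-7*ν/30 - 33/32)/(ν**2 - 2*ν + 5/11)] / (ν - a')^2.
Order-2 pole: residue = g'(a); g'(-3/8 - (1/8)*sqrt(41)) = -605677721/91350750 + (154613412019/153560610750)*sqrt(41), so the residue is -605677721/91350750 + (154613412019/153560610750)*sqrt(41).
The factor ν**2 - 2*ν + 5/11 splits as (ν - a)(ν - a') with a = 1 - (1/11)*sqrt(66), a' = 1 + (1/11)*sqrt(66). At the order-1 pole a set g(ν) = (ν - a)*f(ν) = [(-7*ν/30 - 33/32)/(ν**2 + 3*ν/4 - 1/2)**2] / (ν - a').
Simple pole: residue = g(a) at a = 1 - (1/11)*sqrt(66), which is 605677721/91350750 + (903610213/1096209000)*sqrt(66).
The factor ν**2 + 3*ν/4 - 1/2 splits as (ν - a)(ν - a') with a = -3/8 + (1/8)*sqrt(41), a' = -3/8 - (1/8)*sqrt(41). At the order-2 pole a set g(ν) = (ν - a)^2*f(ν) = [(-7*ν/30 - 33/32)/(ν**2 - 2*ν + 5/11)] / (ν - a')^2.
Order-2 pole: residue = g'(a); g'(-3/8 + (1/8)*sqrt(41)) = -605677721/91350750 - (154613412019/153560610750)*sqrt(41), so the residue is -605677721/91350750 - (154613412019/153560610750)*sqrt(41).
The factor ν**2 - 2*ν + 5/11 splits as (ν - a)(ν - a') with a = 1 + (1/11)*sqrt(66), a' = 1 - (1/11)*sqrt(66). At the order-1 pole a set g(ν) = (ν - a)*f(ν) = [(-7*ν/30 - 33/32)/(ν**2 + 3*ν/4 - 1/2)**2] / (ν - a').
Simple pole: residue = g(a) at a = 1 + (1/11)*sqrt(66), which is 605677721/91350750 - (903610213/1096209000)*sqrt(66).
List the singular points by increasing real part (a conjugate pair: the negative imaginary part first).


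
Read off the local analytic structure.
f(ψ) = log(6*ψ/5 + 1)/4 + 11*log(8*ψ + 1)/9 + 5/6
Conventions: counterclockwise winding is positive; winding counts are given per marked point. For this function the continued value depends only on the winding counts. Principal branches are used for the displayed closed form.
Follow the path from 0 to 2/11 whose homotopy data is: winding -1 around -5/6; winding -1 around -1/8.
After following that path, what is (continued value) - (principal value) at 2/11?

Continued minus principal equals -(53/18)*pi*i.

The rational part is single-valued and drops out of the difference; each branch term changes only by its own monodromy.
(1/4)*log(1 - ψ/(-5/6)): each positive loop around -5/6 adds 2*pi*i to the log, so winding -1 contributes (1/4)*(-1)*2*pi*i = -(1/2)*pi*i.
(11/9)*log(1 - ψ/(-1/8)): each positive loop around -1/8 adds 2*pi*i to the log, so winding -1 contributes (11/9)*(-1)*2*pi*i = -(22/9)*pi*i.
Summing the contributions at ψ = 2/11 gives -(53/18)*pi*i.


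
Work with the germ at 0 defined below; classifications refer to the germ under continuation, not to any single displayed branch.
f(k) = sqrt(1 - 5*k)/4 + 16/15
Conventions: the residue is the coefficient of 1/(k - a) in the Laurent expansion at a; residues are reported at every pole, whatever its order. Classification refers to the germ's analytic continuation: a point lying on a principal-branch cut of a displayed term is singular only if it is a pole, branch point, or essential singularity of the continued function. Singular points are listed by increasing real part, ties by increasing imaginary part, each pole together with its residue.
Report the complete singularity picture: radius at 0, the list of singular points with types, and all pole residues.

Radius of convergence at 0: 1/5.
At 1/5: an algebraic (square-root) branch point.

Branch term (1/4)*sqrt(1 - k/(1/5)): its argument vanishes at k = 1/5, a square-root branch point, modulus 1/5.
The radius of convergence is the smallest modulus among the singular points: 1/5.


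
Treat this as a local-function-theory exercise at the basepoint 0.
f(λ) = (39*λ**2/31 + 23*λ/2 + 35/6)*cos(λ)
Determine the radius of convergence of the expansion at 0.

The radius of convergence is infinite.

The factor cos(λ) is entire and contributes no finite singular point.
The polynomial part has no poles.
No finite singular points: the Taylor series at 0 converges everywhere.


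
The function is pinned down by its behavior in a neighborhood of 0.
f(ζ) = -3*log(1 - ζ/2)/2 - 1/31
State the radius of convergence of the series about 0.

The radius of convergence is 2.

Branch term (-3/2)*log(1 - ζ/(2)): its argument vanishes at ζ = 2, a logarithmic branch point, modulus 2.
The radius of convergence is the smallest modulus among the singular points: 2.


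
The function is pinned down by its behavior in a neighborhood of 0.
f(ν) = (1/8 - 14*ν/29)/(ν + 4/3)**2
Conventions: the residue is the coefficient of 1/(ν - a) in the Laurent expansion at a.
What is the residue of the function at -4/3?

The residue is -14/29.

At the order-2 pole -4/3 set g(ν) = (ν - (-4/3))^2*f(ν) = 1/8 - 14*ν/29.
Order-2 pole: residue = g'(a); g'(-4/3) = -14/29, so the residue is -14/29.


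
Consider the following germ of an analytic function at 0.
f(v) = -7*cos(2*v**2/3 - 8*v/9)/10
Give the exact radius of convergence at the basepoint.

The factor cos(2*v**2/3 - 8*v/9) is entire and contributes no finite singular point.
The polynomial part has no poles.
No finite singular points: the Taylor series at 0 converges everywhere.

The radius of convergence is infinite.


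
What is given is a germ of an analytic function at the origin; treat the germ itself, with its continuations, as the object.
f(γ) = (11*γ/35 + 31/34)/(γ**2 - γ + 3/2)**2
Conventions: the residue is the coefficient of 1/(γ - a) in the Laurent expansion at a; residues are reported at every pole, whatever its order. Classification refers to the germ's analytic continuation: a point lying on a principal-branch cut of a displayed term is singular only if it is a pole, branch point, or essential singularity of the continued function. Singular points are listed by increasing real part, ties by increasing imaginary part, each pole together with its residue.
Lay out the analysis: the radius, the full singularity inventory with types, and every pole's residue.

Denominator factor (γ**2 - γ + 3/2)^2: discriminant -5, complex-conjugate roots (1/2) + ((1/2)*sqrt(5))*i and (1/2) - ((1/2)*sqrt(5))*i; poles of order 2, moduli (1/2)*sqrt(6) and (1/2)*sqrt(6).
The radius of convergence is the smallest modulus among the singular points: (1/2)*sqrt(6).
The factor γ**2 - γ + 3/2 splits as (γ - a)(γ - a') with a = (1/2) - ((1/2)*sqrt(5))*i, a' = (1/2) + ((1/2)*sqrt(5))*i. At the order-2 pole a set g(γ) = (γ - a)^2*f(γ) = [11*γ/35 + 31/34] / (γ - a')^2.
Order-2 pole: residue = g'(a); g'((1/2) - ((1/2)*sqrt(5))*i) = ((1272/14875)*sqrt(5))*i, so the residue is ((1272/14875)*sqrt(5))*i.
The factor γ**2 - γ + 3/2 splits as (γ - a)(γ - a') with a = (1/2) + ((1/2)*sqrt(5))*i, a' = (1/2) - ((1/2)*sqrt(5))*i. At the order-2 pole a set g(γ) = (γ - a)^2*f(γ) = [11*γ/35 + 31/34] / (γ - a')^2.
Order-2 pole: residue = g'(a); g'((1/2) + ((1/2)*sqrt(5))*i) = -((1272/14875)*sqrt(5))*i, so the residue is -((1272/14875)*sqrt(5))*i.
List the singular points by increasing real part (a conjugate pair: the negative imaginary part first).

Radius of convergence at 0: (1/2)*sqrt(6).
At (1/2) - ((1/2)*sqrt(5))*i: a pole of order 2; residue ((1272/14875)*sqrt(5))*i.
At (1/2) + ((1/2)*sqrt(5))*i: a pole of order 2; residue -((1272/14875)*sqrt(5))*i.


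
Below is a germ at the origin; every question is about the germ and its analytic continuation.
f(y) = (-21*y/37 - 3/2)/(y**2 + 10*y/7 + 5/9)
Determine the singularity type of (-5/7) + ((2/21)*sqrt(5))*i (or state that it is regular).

The denominator factor y**2 + 10*y/7 + 5/9 vanishes at (-5/7) + ((2/21)*sqrt(5))*i and appears to the power 1; the numerator there equals (-81/74) - ((2/37)*sqrt(5))*i, nonzero, and no other factor vanishes.
Hence a pole whose order is the multiplicity, 1.

The point is a pole of order 1.


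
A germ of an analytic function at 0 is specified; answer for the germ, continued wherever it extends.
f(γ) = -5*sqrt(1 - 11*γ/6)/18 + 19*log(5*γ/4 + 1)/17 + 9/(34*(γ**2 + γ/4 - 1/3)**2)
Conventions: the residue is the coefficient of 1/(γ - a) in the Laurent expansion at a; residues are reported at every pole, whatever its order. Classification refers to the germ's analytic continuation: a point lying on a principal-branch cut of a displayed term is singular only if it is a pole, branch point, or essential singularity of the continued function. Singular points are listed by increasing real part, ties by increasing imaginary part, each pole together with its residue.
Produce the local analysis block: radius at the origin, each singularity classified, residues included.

Radius of convergence at 0: -1/8 + (1/24)*sqrt(201).
At -4/5: a logarithmic branch point.
At -1/8 - (1/24)*sqrt(201): a pole of order 2; residue (1728/76313)*sqrt(201).
At -1/8 + (1/24)*sqrt(201): a pole of order 2; residue -(1728/76313)*sqrt(201).
At 6/11: an algebraic (square-root) branch point.

Denominator factor (γ**2 + γ/4 - 1/3)^2: discriminant 67/48, real irrational roots -1/8 + (1/24)*sqrt(201) and -1/8 - (1/24)*sqrt(201); poles of order 2, moduli -1/8 + (1/24)*sqrt(201) and 1/8 + (1/24)*sqrt(201).
Branch term (-5/18)*sqrt(1 - γ/(6/11)): its argument vanishes at γ = 6/11, a square-root branch point, modulus 6/11.
Branch term (19/17)*log(1 - γ/(-4/5)): its argument vanishes at γ = -4/5, a logarithmic branch point, modulus 4/5.
The radius of convergence is the smallest modulus among the singular points: -1/8 + (1/24)*sqrt(201).
The branch terms are analytic at -1/8 - (1/24)*sqrt(201) and contribute nothing to the residue; only the rational part matters.
The factor γ**2 + γ/4 - 1/3 splits as (γ - a)(γ - a') with a = -1/8 - (1/24)*sqrt(201), a' = -1/8 + (1/24)*sqrt(201). At the order-2 pole a set g(γ) = (γ - a)^2*(rational part) = [9/34] / (γ - a')^2.
Order-2 pole: residue = g'(a); g'(-1/8 - (1/24)*sqrt(201)) = (1728/76313)*sqrt(201), so the residue is (1728/76313)*sqrt(201).
The branch terms are analytic at -1/8 + (1/24)*sqrt(201) and contribute nothing to the residue; only the rational part matters.
The factor γ**2 + γ/4 - 1/3 splits as (γ - a)(γ - a') with a = -1/8 + (1/24)*sqrt(201), a' = -1/8 - (1/24)*sqrt(201). At the order-2 pole a set g(γ) = (γ - a)^2*(rational part) = [9/34] / (γ - a')^2.
Order-2 pole: residue = g'(a); g'(-1/8 + (1/24)*sqrt(201)) = -(1728/76313)*sqrt(201), so the residue is -(1728/76313)*sqrt(201).
List the singular points by increasing real part (a conjugate pair: the negative imaginary part first).


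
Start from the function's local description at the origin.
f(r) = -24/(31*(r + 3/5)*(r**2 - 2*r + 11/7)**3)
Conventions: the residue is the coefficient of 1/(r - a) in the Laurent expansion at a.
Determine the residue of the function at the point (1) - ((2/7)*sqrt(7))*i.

The residue is (16078125/1275391088) - ((385911015/2550782176)*sqrt(7))*i.


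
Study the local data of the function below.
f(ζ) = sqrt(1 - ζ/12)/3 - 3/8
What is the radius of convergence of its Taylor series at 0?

The radius of convergence is 12.

Branch term (1/3)*sqrt(1 - ζ/(12)): its argument vanishes at ζ = 12, a square-root branch point, modulus 12.
The radius of convergence is the smallest modulus among the singular points: 12.


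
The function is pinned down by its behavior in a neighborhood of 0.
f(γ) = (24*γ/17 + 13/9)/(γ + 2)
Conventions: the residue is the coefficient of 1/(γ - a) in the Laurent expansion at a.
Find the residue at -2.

At the order-1 pole -2 set g(γ) = (γ - (-2))*f(γ) = 24*γ/17 + 13/9.
Simple pole: residue = g(a) at a = -2, which is -211/153.

The residue is -211/153.


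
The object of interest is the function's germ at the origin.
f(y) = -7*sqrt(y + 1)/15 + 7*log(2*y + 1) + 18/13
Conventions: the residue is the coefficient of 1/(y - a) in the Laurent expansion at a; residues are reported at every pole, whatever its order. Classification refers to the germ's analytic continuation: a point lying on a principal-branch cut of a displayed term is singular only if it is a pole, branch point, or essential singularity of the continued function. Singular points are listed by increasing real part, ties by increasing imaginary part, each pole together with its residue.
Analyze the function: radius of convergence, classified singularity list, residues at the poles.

Branch term (7)*log(1 - y/(-1/2)): its argument vanishes at y = -1/2, a logarithmic branch point, modulus 1/2.
Branch term (-7/15)*sqrt(1 - y/(-1)): its argument vanishes at y = -1, a square-root branch point, modulus 1.
The radius of convergence is the smallest modulus among the singular points: 1/2.
List the singular points by increasing real part (a conjugate pair: the negative imaginary part first).

Radius of convergence at 0: 1/2.
At -1: an algebraic (square-root) branch point.
At -1/2: a logarithmic branch point.


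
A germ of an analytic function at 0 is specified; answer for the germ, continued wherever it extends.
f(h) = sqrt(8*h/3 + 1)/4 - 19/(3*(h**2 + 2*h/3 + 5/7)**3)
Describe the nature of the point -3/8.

The point is an algebraic (square-root) branch point.

The term (1/4)*sqrt(1 - h/(-3/8)) has argument 1 - -3/8/(-3/8) = 0 at -3/8: a square-root (algebraic, two-sheeted) branch point; the remaining terms are analytic or single-valued there.


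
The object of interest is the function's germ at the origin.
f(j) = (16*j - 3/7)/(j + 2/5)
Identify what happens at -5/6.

The point is a regular point.

Denominator factors: j + 2/5 = -13/30 at j = -5/6 — none vanishes.
So the germ continues analytically to -5/6.


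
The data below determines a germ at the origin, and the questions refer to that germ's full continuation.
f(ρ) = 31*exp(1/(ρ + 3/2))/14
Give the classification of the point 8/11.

There is no denominator, hence no pole anywhere.
The essential point of exp(1/(ρ - (-3/2))) is -3/2, not 8/11.
So the germ continues analytically to 8/11.

The point is a regular point.


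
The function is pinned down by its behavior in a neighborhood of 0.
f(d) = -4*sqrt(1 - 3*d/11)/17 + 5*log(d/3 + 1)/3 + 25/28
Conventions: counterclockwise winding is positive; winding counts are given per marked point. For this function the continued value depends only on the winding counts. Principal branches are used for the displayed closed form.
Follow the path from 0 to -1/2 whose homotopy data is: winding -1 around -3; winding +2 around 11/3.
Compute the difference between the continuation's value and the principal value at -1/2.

The rational part is single-valued and drops out of the difference; each branch term changes only by its own monodromy.
(5/3)*log(1 - d/(-3)): each positive loop around -3 adds 2*pi*i to the log, so winding -1 contributes (5/3)*(-1)*2*pi*i = -(10/3)*pi*i.
(-4/17)*sqrt(1 - d/(11/3)): winding +2 is even, the square root returns to the same sheet, contribution 0.
Summing the contributions at d = -1/2 gives -(10/3)*pi*i.

Continued minus principal equals -(10/3)*pi*i.


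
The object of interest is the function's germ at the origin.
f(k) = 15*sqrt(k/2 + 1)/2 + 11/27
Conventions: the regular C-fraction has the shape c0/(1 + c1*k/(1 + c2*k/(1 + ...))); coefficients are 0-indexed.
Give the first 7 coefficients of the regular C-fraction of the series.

Taylor coefficients (expand at 0): a_0 = 427/54, a_1 = 15/8, a_2 = -15/64, a_3 = 15/256, a_4 = -75/4096, a_5 = 105/16384, a_6 = -315/131072.
c0 = a_0 = 427/54. Peel one level at a time: if S = 1 + c*k/S' with S'(0) = 1, then c is the k-coefficient of S and S' = c*k/(S - 1).
S_1 = c0/f = 1 + (-405/1708)*k + (500985/5834528)*k^2 + ...; c1 = -405/1708.
S_2 = c1*k/(S_1 - 1) = 1 + (1237/3416)*k + (-1/64)*k^2 + ...; c2 = 1237/3416.
S_3 = c2*k/(S_2 - 1) = 1 + (427/9896)*k + (-874069/97930816)*k^2 + ...; c3 = 427/9896.
S_4 = c3*k/(S_3 - 1) = 1 + (2047/9896)*k + (-1/64)*k^2 + ...; c4 = 2047/9896.
S_5 = c4*k/(S_4 - 1) = 1 + (1237/16376)*k + (-3534109/268173376)*k^2 + ...; c5 = 1237/16376.
S_6 = c5*k/(S_5 - 1) = 1 + (2857/16376)*k + ...; c6 = 2857/16376.

The regular C-fraction coefficients are [427/54, -405/1708, 1237/3416, 427/9896, 2047/9896, 1237/16376, 2857/16376].


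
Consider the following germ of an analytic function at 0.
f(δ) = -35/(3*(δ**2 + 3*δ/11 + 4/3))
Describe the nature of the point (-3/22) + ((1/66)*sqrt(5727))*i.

The point is a pole of order 1.

The denominator factor δ**2 + 3*δ/11 + 4/3 vanishes at (-3/22) + ((1/66)*sqrt(5727))*i and appears to the power 1; the numerator there equals -35/3, nonzero, and no other factor vanishes.
Hence a pole whose order is the multiplicity, 1.


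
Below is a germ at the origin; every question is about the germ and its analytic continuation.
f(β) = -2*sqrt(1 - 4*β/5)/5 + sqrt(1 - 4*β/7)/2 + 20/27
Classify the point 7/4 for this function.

The term (1/2)*sqrt(1 - β/(7/4)) has argument 1 - 7/4/(7/4) = 0 at 7/4: a square-root (algebraic, two-sheeted) branch point; the remaining terms are analytic or single-valued there.

The point is an algebraic (square-root) branch point.


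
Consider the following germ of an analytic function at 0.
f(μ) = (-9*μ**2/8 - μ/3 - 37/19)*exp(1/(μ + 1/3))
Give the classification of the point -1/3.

The point is an essential singularity.

The exponent 1/(μ - (-1/3)) has a pole at -1/3, so exp(1/(μ - (-1/3))) takes every nonzero value near it: an essential singularity (not a pole of any order).


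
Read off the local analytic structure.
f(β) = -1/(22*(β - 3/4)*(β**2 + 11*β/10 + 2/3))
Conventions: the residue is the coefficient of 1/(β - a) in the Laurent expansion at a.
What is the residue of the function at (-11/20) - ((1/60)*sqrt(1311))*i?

The residue is (60/5423) + ((1560/2369851)*sqrt(1311))*i.


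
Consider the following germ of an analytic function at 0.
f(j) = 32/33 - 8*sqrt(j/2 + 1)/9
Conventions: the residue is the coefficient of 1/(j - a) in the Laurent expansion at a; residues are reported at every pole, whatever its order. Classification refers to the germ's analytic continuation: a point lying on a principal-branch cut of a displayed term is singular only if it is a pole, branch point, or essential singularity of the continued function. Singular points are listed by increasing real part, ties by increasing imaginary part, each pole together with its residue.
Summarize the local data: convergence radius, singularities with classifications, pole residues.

Branch term (-8/9)*sqrt(1 - j/(-2)): its argument vanishes at j = -2, a square-root branch point, modulus 2.
The radius of convergence is the smallest modulus among the singular points: 2.

Radius of convergence at 0: 2.
At -2: an algebraic (square-root) branch point.


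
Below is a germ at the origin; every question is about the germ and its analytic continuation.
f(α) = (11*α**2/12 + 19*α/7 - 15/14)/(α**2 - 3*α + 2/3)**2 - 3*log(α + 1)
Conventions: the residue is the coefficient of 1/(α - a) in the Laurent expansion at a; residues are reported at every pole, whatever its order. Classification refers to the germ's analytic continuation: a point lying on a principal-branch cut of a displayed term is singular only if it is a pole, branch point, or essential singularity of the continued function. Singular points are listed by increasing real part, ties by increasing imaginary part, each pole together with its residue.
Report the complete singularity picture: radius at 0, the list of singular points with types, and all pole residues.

Radius of convergence at 0: 3/2 - (1/6)*sqrt(57).
At -1: a logarithmic branch point.
At 3/2 - (1/6)*sqrt(57): a pole of order 2; residue (65/1083)*sqrt(57).
At 3/2 + (1/6)*sqrt(57): a pole of order 2; residue -(65/1083)*sqrt(57).


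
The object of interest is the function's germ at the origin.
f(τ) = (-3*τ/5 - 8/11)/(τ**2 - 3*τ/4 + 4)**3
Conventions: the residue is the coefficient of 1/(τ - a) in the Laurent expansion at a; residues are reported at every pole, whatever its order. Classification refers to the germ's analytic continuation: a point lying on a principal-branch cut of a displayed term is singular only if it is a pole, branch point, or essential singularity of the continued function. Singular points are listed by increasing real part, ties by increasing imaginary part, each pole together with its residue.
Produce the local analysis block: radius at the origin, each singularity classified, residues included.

Denominator factor (τ**2 - 3*τ/4 + 4)^3: discriminant -247/16, complex-conjugate roots (3/8) + ((1/8)*sqrt(247))*i and (3/8) - ((1/8)*sqrt(247))*i; poles of order 3, moduli 2 and 2.
The radius of convergence is the smallest modulus among the singular points: 2.
The factor τ**2 - 3*τ/4 + 4 splits as (τ - a)(τ - a') with a = (3/8) - ((1/8)*sqrt(247))*i, a' = (3/8) + ((1/8)*sqrt(247))*i. At the order-3 pole a set g(τ) = (τ - a)^3*f(τ) = [-3*τ/5 - 8/11] / (τ - a')^3.
Order-3 pole: residue = g''(a)/2; g''((3/8) - ((1/8)*sqrt(247))*i) = -((643584/828807265)*sqrt(247))*i, so the residue is -((321792/828807265)*sqrt(247))*i.
The factor τ**2 - 3*τ/4 + 4 splits as (τ - a)(τ - a') with a = (3/8) + ((1/8)*sqrt(247))*i, a' = (3/8) - ((1/8)*sqrt(247))*i. At the order-3 pole a set g(τ) = (τ - a)^3*f(τ) = [-3*τ/5 - 8/11] / (τ - a')^3.
Order-3 pole: residue = g''(a)/2; g''((3/8) + ((1/8)*sqrt(247))*i) = ((643584/828807265)*sqrt(247))*i, so the residue is ((321792/828807265)*sqrt(247))*i.
List the singular points by increasing real part (a conjugate pair: the negative imaginary part first).

Radius of convergence at 0: 2.
At (3/8) - ((1/8)*sqrt(247))*i: a pole of order 3; residue -((321792/828807265)*sqrt(247))*i.
At (3/8) + ((1/8)*sqrt(247))*i: a pole of order 3; residue ((321792/828807265)*sqrt(247))*i.


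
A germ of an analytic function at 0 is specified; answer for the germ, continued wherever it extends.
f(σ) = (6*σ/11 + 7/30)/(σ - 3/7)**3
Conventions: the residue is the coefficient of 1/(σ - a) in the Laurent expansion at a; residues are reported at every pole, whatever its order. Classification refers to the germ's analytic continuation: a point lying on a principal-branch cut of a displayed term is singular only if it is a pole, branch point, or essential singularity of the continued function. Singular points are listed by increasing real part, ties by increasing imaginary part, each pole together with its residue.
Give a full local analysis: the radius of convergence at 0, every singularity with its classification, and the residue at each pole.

Denominator factor (σ - 3/7)^3: pole of order 3 at 3/7, modulus 3/7.
The radius of convergence is the smallest modulus among the singular points: 3/7.
At the order-3 pole 3/7 set g(σ) = (σ - (3/7))^3*f(σ) = 6*σ/11 + 7/30.
Order-3 pole: residue = g''(a)/2; g''(3/7) = 0, so the residue is 0.

Radius of convergence at 0: 3/7.
At 3/7: a pole of order 3; residue 0.


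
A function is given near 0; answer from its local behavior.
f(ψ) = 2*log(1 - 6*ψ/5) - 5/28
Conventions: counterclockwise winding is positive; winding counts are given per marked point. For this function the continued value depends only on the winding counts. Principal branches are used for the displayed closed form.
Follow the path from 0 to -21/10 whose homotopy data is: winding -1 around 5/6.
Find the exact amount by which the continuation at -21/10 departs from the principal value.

Continued minus principal equals -(4)*pi*i.

The rational part is single-valued and drops out of the difference; each branch term changes only by its own monodromy.
(2)*log(1 - ψ/(5/6)): each positive loop around 5/6 adds 2*pi*i to the log, so winding -1 contributes (2)*(-1)*2*pi*i = -(4)*pi*i.
Summing the contributions at ψ = -21/10 gives -(4)*pi*i.


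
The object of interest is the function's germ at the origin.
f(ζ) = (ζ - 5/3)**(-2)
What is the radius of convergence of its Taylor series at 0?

The radius of convergence is 5/3.

Denominator factor (ζ - 5/3)^2: pole of order 2 at 5/3, modulus 5/3.
The radius of convergence is the smallest modulus among the singular points: 5/3.


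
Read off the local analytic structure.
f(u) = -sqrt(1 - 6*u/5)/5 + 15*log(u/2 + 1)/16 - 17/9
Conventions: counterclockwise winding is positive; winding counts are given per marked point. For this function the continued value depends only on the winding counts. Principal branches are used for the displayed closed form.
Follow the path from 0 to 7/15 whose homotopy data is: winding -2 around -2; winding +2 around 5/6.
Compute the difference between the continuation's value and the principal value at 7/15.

The rational part is single-valued and drops out of the difference; each branch term changes only by its own monodromy.
(-1/5)*sqrt(1 - u/(5/6)): winding +2 is even, the square root returns to the same sheet, contribution 0.
(15/16)*log(1 - u/(-2)): each positive loop around -2 adds 2*pi*i to the log, so winding -2 contributes (15/16)*(-2)*2*pi*i = -(15/4)*pi*i.
Summing the contributions at u = 7/15 gives -(15/4)*pi*i.

Continued minus principal equals -(15/4)*pi*i.


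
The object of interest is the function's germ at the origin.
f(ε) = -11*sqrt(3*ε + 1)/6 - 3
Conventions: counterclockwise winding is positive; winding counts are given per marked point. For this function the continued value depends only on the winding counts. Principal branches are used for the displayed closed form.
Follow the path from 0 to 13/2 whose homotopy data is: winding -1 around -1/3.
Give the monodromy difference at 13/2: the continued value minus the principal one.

The rational part is single-valued and drops out of the difference; each branch term changes only by its own monodromy.
(-11/6)*sqrt(1 - ε/(-1/3)): winding -1 is odd, the square root flips sign, contributing -2*(-11/6)*sqrt(1 - (13/2)/(-1/3)) = -2*(-11/6)*sqrt(41/2) = (11/6)*sqrt(82).
Summing the contributions at ε = 13/2 gives (11/6)*sqrt(82).

Continued minus principal equals (11/6)*sqrt(82).


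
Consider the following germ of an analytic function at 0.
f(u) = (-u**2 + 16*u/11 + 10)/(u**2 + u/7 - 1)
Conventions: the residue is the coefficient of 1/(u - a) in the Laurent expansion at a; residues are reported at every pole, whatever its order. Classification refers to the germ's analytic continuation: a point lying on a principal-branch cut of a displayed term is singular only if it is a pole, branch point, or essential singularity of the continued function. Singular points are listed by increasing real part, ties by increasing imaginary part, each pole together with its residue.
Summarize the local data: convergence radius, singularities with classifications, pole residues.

Denominator factor (u**2 + u/7 - 1): discriminant 197/49, real irrational roots -1/14 + (1/14)*sqrt(197) and -1/14 - (1/14)*sqrt(197); poles of order 1, moduli -1/14 + (1/14)*sqrt(197) and 1/14 + (1/14)*sqrt(197).
The radius of convergence is the smallest modulus among the singular points: -1/14 + (1/14)*sqrt(197).
The factor u**2 + u/7 - 1 splits as (u - a)(u - a') with a = -1/14 - (1/14)*sqrt(197), a' = -1/14 + (1/14)*sqrt(197). At the order-1 pole a set g(u) = (u - a)*f(u) = [-u**2 + 16*u/11 + 10] / (u - a').
Simple pole: residue = g(a) at a = -1/14 - (1/14)*sqrt(197), which is 123/154 - (9579/30338)*sqrt(197).
The factor u**2 + u/7 - 1 splits as (u - a)(u - a') with a = -1/14 + (1/14)*sqrt(197), a' = -1/14 - (1/14)*sqrt(197). At the order-1 pole a set g(u) = (u - a)*f(u) = [-u**2 + 16*u/11 + 10] / (u - a').
Simple pole: residue = g(a) at a = -1/14 + (1/14)*sqrt(197), which is 123/154 + (9579/30338)*sqrt(197).
List the singular points by increasing real part (a conjugate pair: the negative imaginary part first).

Radius of convergence at 0: -1/14 + (1/14)*sqrt(197).
At -1/14 - (1/14)*sqrt(197): a pole of order 1; residue 123/154 - (9579/30338)*sqrt(197).
At -1/14 + (1/14)*sqrt(197): a pole of order 1; residue 123/154 + (9579/30338)*sqrt(197).


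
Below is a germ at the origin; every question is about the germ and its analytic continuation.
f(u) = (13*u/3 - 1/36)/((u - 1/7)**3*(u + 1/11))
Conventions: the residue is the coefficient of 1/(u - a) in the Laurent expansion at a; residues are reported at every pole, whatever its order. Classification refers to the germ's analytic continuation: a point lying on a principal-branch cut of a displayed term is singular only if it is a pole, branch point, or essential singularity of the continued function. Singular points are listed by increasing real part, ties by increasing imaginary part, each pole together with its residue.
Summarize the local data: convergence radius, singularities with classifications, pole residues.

Denominator factor (u - 1/7)^3: pole of order 3 at 1/7, modulus 1/7.
Denominator factor (u + 1/11): pole of order 1 at -1/11, modulus 1/11.
The radius of convergence is the smallest modulus among the singular points: 1/11.
At the order-1 pole -1/11 set g(u) = (u - (-1/11))*f(u) = (13*u/3 - 1/36)/(u - 1/7)**3.
Simple pole: residue = g(a) at a = -1/11, which is 6931001/209952.
At the order-3 pole 1/7 set g(u) = (u - (1/7))^3*f(u) = (13*u/3 - 1/36)/(u + 1/11).
Order-3 pole: residue = g''(a)/2; g''(1/7) = -6931001/104976, so the residue is -6931001/209952.
List the singular points by increasing real part (a conjugate pair: the negative imaginary part first).

Radius of convergence at 0: 1/11.
At -1/11: a pole of order 1; residue 6931001/209952.
At 1/7: a pole of order 3; residue -6931001/209952.


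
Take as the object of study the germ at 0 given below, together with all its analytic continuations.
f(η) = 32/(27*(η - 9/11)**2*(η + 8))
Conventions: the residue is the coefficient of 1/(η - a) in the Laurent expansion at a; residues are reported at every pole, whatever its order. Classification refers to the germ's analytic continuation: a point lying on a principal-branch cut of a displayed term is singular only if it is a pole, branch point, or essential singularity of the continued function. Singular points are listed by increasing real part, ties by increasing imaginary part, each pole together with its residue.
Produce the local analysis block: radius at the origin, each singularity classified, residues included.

Radius of convergence at 0: 9/11.
At -8: a pole of order 1; residue 3872/254043.
At 9/11: a pole of order 2; residue -3872/254043.

Denominator factor (η + 8): pole of order 1 at -8, modulus 8.
Denominator factor (η - 9/11)^2: pole of order 2 at 9/11, modulus 9/11.
The radius of convergence is the smallest modulus among the singular points: 9/11.
At the order-1 pole -8 set g(η) = (η - (-8))*f(η) = 32/(27*(η - 9/11)**2).
Simple pole: residue = g(a) at a = -8, which is 3872/254043.
At the order-2 pole 9/11 set g(η) = (η - (9/11))^2*f(η) = 32/(27*(η + 8)).
Order-2 pole: residue = g'(a); g'(9/11) = -3872/254043, so the residue is -3872/254043.
List the singular points by increasing real part (a conjugate pair: the negative imaginary part first).


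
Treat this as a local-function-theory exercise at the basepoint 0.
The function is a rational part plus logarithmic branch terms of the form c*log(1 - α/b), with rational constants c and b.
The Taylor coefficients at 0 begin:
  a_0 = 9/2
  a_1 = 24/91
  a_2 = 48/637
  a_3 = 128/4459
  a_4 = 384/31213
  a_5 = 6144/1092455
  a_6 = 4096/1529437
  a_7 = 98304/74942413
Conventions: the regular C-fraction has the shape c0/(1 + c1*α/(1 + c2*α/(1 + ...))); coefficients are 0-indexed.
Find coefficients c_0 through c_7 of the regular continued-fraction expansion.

Taylor coefficients (read off): a_0 = 9/2, a_1 = 24/91, a_2 = 48/637, a_3 = 128/4459, a_4 = 384/31213, a_5 = 6144/1092455, a_6 = 4096/1529437, a_7 = 98304/74942413.
c0 = a_0 = 9/2. Peel one level at a time: if S = 1 + c*α/S' with S'(0) = 1, then c is the α-coefficient of S and S' = c*α/(S - 1).
S_1 = c0/f = 1 + (-16/273)*α + (-992/74529)*α^2 + ...; c1 = -16/273.
S_2 = c1*α/(S_1 - 1) = 1 + (-62/273)*α + (-4/147)*α^2 + ...; c2 = -62/273.
S_3 = c2*α/(S_2 - 1) = 1 + (-26/217)*α + (-936/47089)*α^2 + ...; c3 = -26/217.
S_4 = c3*α/(S_3 - 1) = 1 + (-36/217)*α + (-16/735)*α^2 + ...; c4 = -36/217.
S_5 = c4*α/(S_4 - 1) = 1 + (-124/945)*α + (-18104/893025)*α^2 + ...; c5 = -124/945.
S_6 = c5*α/(S_5 - 1) = 1 + (-146/945)*α + (-36/1715)*α^2 + ...; c6 = -146/945.
S_7 = c6*α/(S_6 - 1) = 1 + (-486/3577)*α + ...; c7 = -486/3577.

The regular C-fraction coefficients are [9/2, -16/273, -62/273, -26/217, -36/217, -124/945, -146/945, -486/3577].


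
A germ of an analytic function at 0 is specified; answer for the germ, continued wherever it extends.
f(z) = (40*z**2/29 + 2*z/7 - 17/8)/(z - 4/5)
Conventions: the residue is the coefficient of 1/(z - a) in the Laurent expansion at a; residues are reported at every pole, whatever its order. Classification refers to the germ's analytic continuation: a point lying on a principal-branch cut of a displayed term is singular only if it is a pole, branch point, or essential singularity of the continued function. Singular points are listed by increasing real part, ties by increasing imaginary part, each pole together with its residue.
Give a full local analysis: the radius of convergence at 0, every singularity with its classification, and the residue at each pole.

Radius of convergence at 0: 4/5.
At 4/5: a pole of order 1; residue -8231/8120.

Denominator factor (z - 4/5): pole of order 1 at 4/5, modulus 4/5.
The radius of convergence is the smallest modulus among the singular points: 4/5.
At the order-1 pole 4/5 set g(z) = (z - (4/5))*f(z) = 40*z**2/29 + 2*z/7 - 17/8.
Simple pole: residue = g(a) at a = 4/5, which is -8231/8120.


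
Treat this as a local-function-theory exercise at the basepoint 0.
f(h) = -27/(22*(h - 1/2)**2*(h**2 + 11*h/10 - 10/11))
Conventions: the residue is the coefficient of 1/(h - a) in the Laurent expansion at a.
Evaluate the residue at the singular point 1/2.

The residue is 3465/16.

At the order-2 pole 1/2 set g(h) = (h - (1/2))^2*f(h) = -27/(22*(h**2 + 11*h/10 - 10/11)).
Order-2 pole: residue = g'(a); g'(1/2) = 3465/16, so the residue is 3465/16.


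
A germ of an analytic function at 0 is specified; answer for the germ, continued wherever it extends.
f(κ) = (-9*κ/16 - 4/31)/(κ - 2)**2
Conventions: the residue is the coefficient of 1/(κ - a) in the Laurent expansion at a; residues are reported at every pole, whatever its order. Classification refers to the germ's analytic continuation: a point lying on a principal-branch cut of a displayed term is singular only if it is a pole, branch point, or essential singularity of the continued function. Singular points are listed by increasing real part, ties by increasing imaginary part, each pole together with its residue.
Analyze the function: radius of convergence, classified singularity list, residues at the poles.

Denominator factor (κ - 2)^2: pole of order 2 at 2, modulus 2.
The radius of convergence is the smallest modulus among the singular points: 2.
At the order-2 pole 2 set g(κ) = (κ - (2))^2*f(κ) = -9*κ/16 - 4/31.
Order-2 pole: residue = g'(a); g'(2) = -9/16, so the residue is -9/16.

Radius of convergence at 0: 2.
At 2: a pole of order 2; residue -9/16.


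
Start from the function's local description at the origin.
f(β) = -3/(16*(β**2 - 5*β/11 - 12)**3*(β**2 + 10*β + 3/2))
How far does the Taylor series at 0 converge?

Denominator factor (β**2 - 5*β/11 - 12)^3: discriminant 5833/121, real irrational roots 5/22 + (1/22)*sqrt(5833) and 5/22 - (1/22)*sqrt(5833); poles of order 3, moduli 5/22 + (1/22)*sqrt(5833) and -5/22 + (1/22)*sqrt(5833).
Denominator factor (β**2 + 10*β + 3/2): discriminant 94, real irrational roots -5 + (1/2)*sqrt(94) and -5 - (1/2)*sqrt(94); poles of order 1, moduli 5 - (1/2)*sqrt(94) and 5 + (1/2)*sqrt(94).
The radius of convergence is the smallest modulus among the singular points: 5 - (1/2)*sqrt(94).

The radius of convergence is 5 - (1/2)*sqrt(94).


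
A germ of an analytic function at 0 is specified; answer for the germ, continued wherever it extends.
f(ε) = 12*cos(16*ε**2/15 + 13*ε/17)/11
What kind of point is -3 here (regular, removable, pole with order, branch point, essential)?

There is no denominator, hence no pole anywhere.
The factor cos(16*ε**2/15 + 13*ε/17) is entire.
So the germ continues analytically to -3.

The point is a regular point.


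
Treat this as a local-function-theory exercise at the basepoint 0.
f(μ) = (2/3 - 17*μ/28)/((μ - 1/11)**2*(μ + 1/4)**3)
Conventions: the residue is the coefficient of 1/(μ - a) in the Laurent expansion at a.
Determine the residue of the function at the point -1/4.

The residue is 10711888/70875.

At the order-3 pole -1/4 set g(μ) = (μ - (-1/4))^3*f(μ) = (2/3 - 17*μ/28)/(μ - 1/11)**2.
Order-3 pole: residue = g''(a)/2; g''(-1/4) = 21423776/70875, so the residue is 10711888/70875.


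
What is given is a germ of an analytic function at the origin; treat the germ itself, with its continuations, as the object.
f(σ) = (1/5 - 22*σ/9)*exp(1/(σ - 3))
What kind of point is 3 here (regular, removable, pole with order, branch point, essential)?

The point is an essential singularity.

The exponent 1/(σ - (3)) has a pole at 3, so exp(1/(σ - (3))) takes every nonzero value near it: an essential singularity (not a pole of any order).


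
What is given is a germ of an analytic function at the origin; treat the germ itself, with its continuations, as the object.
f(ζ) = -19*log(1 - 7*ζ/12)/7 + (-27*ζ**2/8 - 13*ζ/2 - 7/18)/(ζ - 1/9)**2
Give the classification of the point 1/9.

The denominator factor ζ - 1/9 vanishes at 1/9 and appears to the power 2; the numerator there equals -83/72, nonzero, and no other factor vanishes.
The branch terms are analytic at this point.
Hence a pole whose order is the multiplicity, 2.

The point is a pole of order 2.


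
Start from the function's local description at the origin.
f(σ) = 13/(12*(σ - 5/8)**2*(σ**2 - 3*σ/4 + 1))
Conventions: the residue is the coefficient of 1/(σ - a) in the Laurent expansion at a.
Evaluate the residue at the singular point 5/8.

The residue is -6656/10443.

At the order-2 pole 5/8 set g(σ) = (σ - (5/8))^2*f(σ) = 13/(12*(σ**2 - 3*σ/4 + 1)).
Order-2 pole: residue = g'(a); g'(5/8) = -6656/10443, so the residue is -6656/10443.


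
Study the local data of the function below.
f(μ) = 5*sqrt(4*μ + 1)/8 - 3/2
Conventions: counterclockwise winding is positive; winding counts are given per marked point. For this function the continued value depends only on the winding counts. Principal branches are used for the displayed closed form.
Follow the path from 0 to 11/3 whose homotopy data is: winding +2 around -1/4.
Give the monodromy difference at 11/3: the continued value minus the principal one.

The rational part is single-valued and drops out of the difference; each branch term changes only by its own monodromy.
(5/8)*sqrt(1 - μ/(-1/4)): winding +2 is even, the square root returns to the same sheet, contribution 0.
Summing the contributions at μ = 11/3 gives 0.

Continued minus principal equals 0.
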